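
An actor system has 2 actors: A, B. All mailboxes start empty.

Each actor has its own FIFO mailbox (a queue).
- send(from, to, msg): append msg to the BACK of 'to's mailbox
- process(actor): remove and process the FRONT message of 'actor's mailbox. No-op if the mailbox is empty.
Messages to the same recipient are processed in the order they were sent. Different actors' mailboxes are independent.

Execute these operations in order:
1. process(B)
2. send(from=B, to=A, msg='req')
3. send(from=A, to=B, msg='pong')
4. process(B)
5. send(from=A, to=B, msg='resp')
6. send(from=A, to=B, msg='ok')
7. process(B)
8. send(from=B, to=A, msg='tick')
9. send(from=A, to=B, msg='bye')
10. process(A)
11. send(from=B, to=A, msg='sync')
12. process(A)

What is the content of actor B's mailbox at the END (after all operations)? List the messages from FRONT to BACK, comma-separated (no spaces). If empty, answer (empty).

After 1 (process(B)): A:[] B:[]
After 2 (send(from=B, to=A, msg='req')): A:[req] B:[]
After 3 (send(from=A, to=B, msg='pong')): A:[req] B:[pong]
After 4 (process(B)): A:[req] B:[]
After 5 (send(from=A, to=B, msg='resp')): A:[req] B:[resp]
After 6 (send(from=A, to=B, msg='ok')): A:[req] B:[resp,ok]
After 7 (process(B)): A:[req] B:[ok]
After 8 (send(from=B, to=A, msg='tick')): A:[req,tick] B:[ok]
After 9 (send(from=A, to=B, msg='bye')): A:[req,tick] B:[ok,bye]
After 10 (process(A)): A:[tick] B:[ok,bye]
After 11 (send(from=B, to=A, msg='sync')): A:[tick,sync] B:[ok,bye]
After 12 (process(A)): A:[sync] B:[ok,bye]

Answer: ok,bye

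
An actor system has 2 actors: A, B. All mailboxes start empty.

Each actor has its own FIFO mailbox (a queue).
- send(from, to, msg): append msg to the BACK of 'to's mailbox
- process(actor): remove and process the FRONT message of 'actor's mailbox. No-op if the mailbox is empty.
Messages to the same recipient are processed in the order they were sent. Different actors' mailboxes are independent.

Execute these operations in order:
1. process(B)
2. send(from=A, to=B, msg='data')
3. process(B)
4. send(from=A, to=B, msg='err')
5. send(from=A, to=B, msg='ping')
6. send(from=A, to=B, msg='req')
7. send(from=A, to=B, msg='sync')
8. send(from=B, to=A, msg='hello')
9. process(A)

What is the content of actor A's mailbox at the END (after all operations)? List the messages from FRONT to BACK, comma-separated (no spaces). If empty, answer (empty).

Answer: (empty)

Derivation:
After 1 (process(B)): A:[] B:[]
After 2 (send(from=A, to=B, msg='data')): A:[] B:[data]
After 3 (process(B)): A:[] B:[]
After 4 (send(from=A, to=B, msg='err')): A:[] B:[err]
After 5 (send(from=A, to=B, msg='ping')): A:[] B:[err,ping]
After 6 (send(from=A, to=B, msg='req')): A:[] B:[err,ping,req]
After 7 (send(from=A, to=B, msg='sync')): A:[] B:[err,ping,req,sync]
After 8 (send(from=B, to=A, msg='hello')): A:[hello] B:[err,ping,req,sync]
After 9 (process(A)): A:[] B:[err,ping,req,sync]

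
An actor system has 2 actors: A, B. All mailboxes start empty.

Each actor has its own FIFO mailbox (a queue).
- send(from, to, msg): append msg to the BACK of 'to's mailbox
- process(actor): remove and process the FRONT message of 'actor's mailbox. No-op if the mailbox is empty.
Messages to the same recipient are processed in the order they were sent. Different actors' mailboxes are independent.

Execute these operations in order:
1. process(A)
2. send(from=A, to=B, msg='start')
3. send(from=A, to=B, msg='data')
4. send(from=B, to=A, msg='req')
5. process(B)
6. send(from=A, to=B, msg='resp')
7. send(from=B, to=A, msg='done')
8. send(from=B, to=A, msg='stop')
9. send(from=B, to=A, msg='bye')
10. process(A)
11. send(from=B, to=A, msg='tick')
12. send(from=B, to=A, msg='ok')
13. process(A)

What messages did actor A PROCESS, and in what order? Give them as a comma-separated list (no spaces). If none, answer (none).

Answer: req,done

Derivation:
After 1 (process(A)): A:[] B:[]
After 2 (send(from=A, to=B, msg='start')): A:[] B:[start]
After 3 (send(from=A, to=B, msg='data')): A:[] B:[start,data]
After 4 (send(from=B, to=A, msg='req')): A:[req] B:[start,data]
After 5 (process(B)): A:[req] B:[data]
After 6 (send(from=A, to=B, msg='resp')): A:[req] B:[data,resp]
After 7 (send(from=B, to=A, msg='done')): A:[req,done] B:[data,resp]
After 8 (send(from=B, to=A, msg='stop')): A:[req,done,stop] B:[data,resp]
After 9 (send(from=B, to=A, msg='bye')): A:[req,done,stop,bye] B:[data,resp]
After 10 (process(A)): A:[done,stop,bye] B:[data,resp]
After 11 (send(from=B, to=A, msg='tick')): A:[done,stop,bye,tick] B:[data,resp]
After 12 (send(from=B, to=A, msg='ok')): A:[done,stop,bye,tick,ok] B:[data,resp]
After 13 (process(A)): A:[stop,bye,tick,ok] B:[data,resp]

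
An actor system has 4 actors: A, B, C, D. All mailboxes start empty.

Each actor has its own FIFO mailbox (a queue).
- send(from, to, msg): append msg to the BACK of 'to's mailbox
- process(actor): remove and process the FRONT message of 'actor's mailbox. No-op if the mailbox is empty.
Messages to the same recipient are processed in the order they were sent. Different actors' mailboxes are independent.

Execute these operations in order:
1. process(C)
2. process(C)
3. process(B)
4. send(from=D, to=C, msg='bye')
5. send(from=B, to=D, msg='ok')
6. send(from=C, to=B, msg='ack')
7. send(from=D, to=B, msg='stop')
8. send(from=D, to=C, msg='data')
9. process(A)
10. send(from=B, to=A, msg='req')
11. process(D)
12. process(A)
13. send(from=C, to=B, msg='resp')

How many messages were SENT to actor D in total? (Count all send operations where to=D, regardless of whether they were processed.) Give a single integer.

After 1 (process(C)): A:[] B:[] C:[] D:[]
After 2 (process(C)): A:[] B:[] C:[] D:[]
After 3 (process(B)): A:[] B:[] C:[] D:[]
After 4 (send(from=D, to=C, msg='bye')): A:[] B:[] C:[bye] D:[]
After 5 (send(from=B, to=D, msg='ok')): A:[] B:[] C:[bye] D:[ok]
After 6 (send(from=C, to=B, msg='ack')): A:[] B:[ack] C:[bye] D:[ok]
After 7 (send(from=D, to=B, msg='stop')): A:[] B:[ack,stop] C:[bye] D:[ok]
After 8 (send(from=D, to=C, msg='data')): A:[] B:[ack,stop] C:[bye,data] D:[ok]
After 9 (process(A)): A:[] B:[ack,stop] C:[bye,data] D:[ok]
After 10 (send(from=B, to=A, msg='req')): A:[req] B:[ack,stop] C:[bye,data] D:[ok]
After 11 (process(D)): A:[req] B:[ack,stop] C:[bye,data] D:[]
After 12 (process(A)): A:[] B:[ack,stop] C:[bye,data] D:[]
After 13 (send(from=C, to=B, msg='resp')): A:[] B:[ack,stop,resp] C:[bye,data] D:[]

Answer: 1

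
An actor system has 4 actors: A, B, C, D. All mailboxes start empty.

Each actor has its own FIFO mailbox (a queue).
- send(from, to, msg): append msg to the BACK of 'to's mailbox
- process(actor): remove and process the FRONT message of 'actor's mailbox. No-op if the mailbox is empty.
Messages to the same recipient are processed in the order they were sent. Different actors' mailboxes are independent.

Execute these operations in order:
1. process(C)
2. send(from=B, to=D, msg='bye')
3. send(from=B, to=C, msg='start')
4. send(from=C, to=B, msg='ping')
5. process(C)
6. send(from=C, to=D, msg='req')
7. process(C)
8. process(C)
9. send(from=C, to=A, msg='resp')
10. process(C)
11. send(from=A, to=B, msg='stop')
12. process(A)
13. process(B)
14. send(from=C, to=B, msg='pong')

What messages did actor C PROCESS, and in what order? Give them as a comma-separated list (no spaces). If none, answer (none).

After 1 (process(C)): A:[] B:[] C:[] D:[]
After 2 (send(from=B, to=D, msg='bye')): A:[] B:[] C:[] D:[bye]
After 3 (send(from=B, to=C, msg='start')): A:[] B:[] C:[start] D:[bye]
After 4 (send(from=C, to=B, msg='ping')): A:[] B:[ping] C:[start] D:[bye]
After 5 (process(C)): A:[] B:[ping] C:[] D:[bye]
After 6 (send(from=C, to=D, msg='req')): A:[] B:[ping] C:[] D:[bye,req]
After 7 (process(C)): A:[] B:[ping] C:[] D:[bye,req]
After 8 (process(C)): A:[] B:[ping] C:[] D:[bye,req]
After 9 (send(from=C, to=A, msg='resp')): A:[resp] B:[ping] C:[] D:[bye,req]
After 10 (process(C)): A:[resp] B:[ping] C:[] D:[bye,req]
After 11 (send(from=A, to=B, msg='stop')): A:[resp] B:[ping,stop] C:[] D:[bye,req]
After 12 (process(A)): A:[] B:[ping,stop] C:[] D:[bye,req]
After 13 (process(B)): A:[] B:[stop] C:[] D:[bye,req]
After 14 (send(from=C, to=B, msg='pong')): A:[] B:[stop,pong] C:[] D:[bye,req]

Answer: start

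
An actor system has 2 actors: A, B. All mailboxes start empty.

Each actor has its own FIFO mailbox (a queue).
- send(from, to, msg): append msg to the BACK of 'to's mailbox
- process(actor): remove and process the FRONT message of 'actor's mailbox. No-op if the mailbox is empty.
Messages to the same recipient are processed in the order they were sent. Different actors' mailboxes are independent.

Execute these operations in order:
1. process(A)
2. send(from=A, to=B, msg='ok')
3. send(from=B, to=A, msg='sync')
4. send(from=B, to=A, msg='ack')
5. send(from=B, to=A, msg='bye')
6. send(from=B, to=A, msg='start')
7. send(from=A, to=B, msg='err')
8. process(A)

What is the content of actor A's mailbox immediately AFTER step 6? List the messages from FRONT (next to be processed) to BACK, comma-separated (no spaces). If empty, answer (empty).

After 1 (process(A)): A:[] B:[]
After 2 (send(from=A, to=B, msg='ok')): A:[] B:[ok]
After 3 (send(from=B, to=A, msg='sync')): A:[sync] B:[ok]
After 4 (send(from=B, to=A, msg='ack')): A:[sync,ack] B:[ok]
After 5 (send(from=B, to=A, msg='bye')): A:[sync,ack,bye] B:[ok]
After 6 (send(from=B, to=A, msg='start')): A:[sync,ack,bye,start] B:[ok]

sync,ack,bye,start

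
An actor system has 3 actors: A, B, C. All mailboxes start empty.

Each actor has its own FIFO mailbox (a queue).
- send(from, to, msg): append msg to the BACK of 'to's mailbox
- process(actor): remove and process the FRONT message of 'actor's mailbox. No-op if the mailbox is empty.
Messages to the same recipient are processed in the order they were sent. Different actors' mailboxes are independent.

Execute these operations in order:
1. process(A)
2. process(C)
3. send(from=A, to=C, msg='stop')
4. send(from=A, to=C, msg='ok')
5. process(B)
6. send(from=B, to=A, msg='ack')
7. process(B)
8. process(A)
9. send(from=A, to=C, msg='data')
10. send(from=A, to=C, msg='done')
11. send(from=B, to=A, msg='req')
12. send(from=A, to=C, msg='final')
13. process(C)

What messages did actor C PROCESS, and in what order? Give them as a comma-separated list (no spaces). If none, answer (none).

Answer: stop

Derivation:
After 1 (process(A)): A:[] B:[] C:[]
After 2 (process(C)): A:[] B:[] C:[]
After 3 (send(from=A, to=C, msg='stop')): A:[] B:[] C:[stop]
After 4 (send(from=A, to=C, msg='ok')): A:[] B:[] C:[stop,ok]
After 5 (process(B)): A:[] B:[] C:[stop,ok]
After 6 (send(from=B, to=A, msg='ack')): A:[ack] B:[] C:[stop,ok]
After 7 (process(B)): A:[ack] B:[] C:[stop,ok]
After 8 (process(A)): A:[] B:[] C:[stop,ok]
After 9 (send(from=A, to=C, msg='data')): A:[] B:[] C:[stop,ok,data]
After 10 (send(from=A, to=C, msg='done')): A:[] B:[] C:[stop,ok,data,done]
After 11 (send(from=B, to=A, msg='req')): A:[req] B:[] C:[stop,ok,data,done]
After 12 (send(from=A, to=C, msg='final')): A:[req] B:[] C:[stop,ok,data,done,final]
After 13 (process(C)): A:[req] B:[] C:[ok,data,done,final]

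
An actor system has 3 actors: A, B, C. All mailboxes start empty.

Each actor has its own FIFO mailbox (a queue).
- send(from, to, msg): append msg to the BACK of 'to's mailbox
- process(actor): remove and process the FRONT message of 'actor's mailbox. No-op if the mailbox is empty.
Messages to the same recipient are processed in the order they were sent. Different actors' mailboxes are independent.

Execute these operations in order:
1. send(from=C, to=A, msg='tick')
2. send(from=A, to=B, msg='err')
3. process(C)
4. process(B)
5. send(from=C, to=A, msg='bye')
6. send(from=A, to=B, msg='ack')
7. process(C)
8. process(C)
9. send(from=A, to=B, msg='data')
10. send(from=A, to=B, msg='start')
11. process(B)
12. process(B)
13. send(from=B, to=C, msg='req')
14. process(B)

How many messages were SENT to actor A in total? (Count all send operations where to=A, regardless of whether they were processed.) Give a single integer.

Answer: 2

Derivation:
After 1 (send(from=C, to=A, msg='tick')): A:[tick] B:[] C:[]
After 2 (send(from=A, to=B, msg='err')): A:[tick] B:[err] C:[]
After 3 (process(C)): A:[tick] B:[err] C:[]
After 4 (process(B)): A:[tick] B:[] C:[]
After 5 (send(from=C, to=A, msg='bye')): A:[tick,bye] B:[] C:[]
After 6 (send(from=A, to=B, msg='ack')): A:[tick,bye] B:[ack] C:[]
After 7 (process(C)): A:[tick,bye] B:[ack] C:[]
After 8 (process(C)): A:[tick,bye] B:[ack] C:[]
After 9 (send(from=A, to=B, msg='data')): A:[tick,bye] B:[ack,data] C:[]
After 10 (send(from=A, to=B, msg='start')): A:[tick,bye] B:[ack,data,start] C:[]
After 11 (process(B)): A:[tick,bye] B:[data,start] C:[]
After 12 (process(B)): A:[tick,bye] B:[start] C:[]
After 13 (send(from=B, to=C, msg='req')): A:[tick,bye] B:[start] C:[req]
After 14 (process(B)): A:[tick,bye] B:[] C:[req]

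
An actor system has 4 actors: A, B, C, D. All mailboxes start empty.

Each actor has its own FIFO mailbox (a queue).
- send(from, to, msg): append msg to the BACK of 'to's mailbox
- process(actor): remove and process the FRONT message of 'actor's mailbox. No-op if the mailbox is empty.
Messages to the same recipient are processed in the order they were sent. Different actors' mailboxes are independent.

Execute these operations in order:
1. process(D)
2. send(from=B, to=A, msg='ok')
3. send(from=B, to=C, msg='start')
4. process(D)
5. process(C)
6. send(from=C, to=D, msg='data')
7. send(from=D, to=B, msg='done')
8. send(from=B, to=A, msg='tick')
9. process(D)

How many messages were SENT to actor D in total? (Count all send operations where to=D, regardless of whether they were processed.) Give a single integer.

Answer: 1

Derivation:
After 1 (process(D)): A:[] B:[] C:[] D:[]
After 2 (send(from=B, to=A, msg='ok')): A:[ok] B:[] C:[] D:[]
After 3 (send(from=B, to=C, msg='start')): A:[ok] B:[] C:[start] D:[]
After 4 (process(D)): A:[ok] B:[] C:[start] D:[]
After 5 (process(C)): A:[ok] B:[] C:[] D:[]
After 6 (send(from=C, to=D, msg='data')): A:[ok] B:[] C:[] D:[data]
After 7 (send(from=D, to=B, msg='done')): A:[ok] B:[done] C:[] D:[data]
After 8 (send(from=B, to=A, msg='tick')): A:[ok,tick] B:[done] C:[] D:[data]
After 9 (process(D)): A:[ok,tick] B:[done] C:[] D:[]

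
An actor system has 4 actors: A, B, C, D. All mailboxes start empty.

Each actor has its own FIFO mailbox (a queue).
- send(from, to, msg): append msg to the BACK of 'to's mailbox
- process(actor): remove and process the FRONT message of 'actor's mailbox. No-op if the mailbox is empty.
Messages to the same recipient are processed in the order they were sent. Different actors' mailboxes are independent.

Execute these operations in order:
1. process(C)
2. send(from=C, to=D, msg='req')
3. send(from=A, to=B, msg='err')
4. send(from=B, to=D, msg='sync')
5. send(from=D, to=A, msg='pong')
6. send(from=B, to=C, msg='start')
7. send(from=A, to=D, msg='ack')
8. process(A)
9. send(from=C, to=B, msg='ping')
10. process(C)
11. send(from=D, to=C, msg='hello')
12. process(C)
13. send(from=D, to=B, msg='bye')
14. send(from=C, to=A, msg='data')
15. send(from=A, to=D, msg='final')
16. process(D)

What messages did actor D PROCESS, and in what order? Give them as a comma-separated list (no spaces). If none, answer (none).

Answer: req

Derivation:
After 1 (process(C)): A:[] B:[] C:[] D:[]
After 2 (send(from=C, to=D, msg='req')): A:[] B:[] C:[] D:[req]
After 3 (send(from=A, to=B, msg='err')): A:[] B:[err] C:[] D:[req]
After 4 (send(from=B, to=D, msg='sync')): A:[] B:[err] C:[] D:[req,sync]
After 5 (send(from=D, to=A, msg='pong')): A:[pong] B:[err] C:[] D:[req,sync]
After 6 (send(from=B, to=C, msg='start')): A:[pong] B:[err] C:[start] D:[req,sync]
After 7 (send(from=A, to=D, msg='ack')): A:[pong] B:[err] C:[start] D:[req,sync,ack]
After 8 (process(A)): A:[] B:[err] C:[start] D:[req,sync,ack]
After 9 (send(from=C, to=B, msg='ping')): A:[] B:[err,ping] C:[start] D:[req,sync,ack]
After 10 (process(C)): A:[] B:[err,ping] C:[] D:[req,sync,ack]
After 11 (send(from=D, to=C, msg='hello')): A:[] B:[err,ping] C:[hello] D:[req,sync,ack]
After 12 (process(C)): A:[] B:[err,ping] C:[] D:[req,sync,ack]
After 13 (send(from=D, to=B, msg='bye')): A:[] B:[err,ping,bye] C:[] D:[req,sync,ack]
After 14 (send(from=C, to=A, msg='data')): A:[data] B:[err,ping,bye] C:[] D:[req,sync,ack]
After 15 (send(from=A, to=D, msg='final')): A:[data] B:[err,ping,bye] C:[] D:[req,sync,ack,final]
After 16 (process(D)): A:[data] B:[err,ping,bye] C:[] D:[sync,ack,final]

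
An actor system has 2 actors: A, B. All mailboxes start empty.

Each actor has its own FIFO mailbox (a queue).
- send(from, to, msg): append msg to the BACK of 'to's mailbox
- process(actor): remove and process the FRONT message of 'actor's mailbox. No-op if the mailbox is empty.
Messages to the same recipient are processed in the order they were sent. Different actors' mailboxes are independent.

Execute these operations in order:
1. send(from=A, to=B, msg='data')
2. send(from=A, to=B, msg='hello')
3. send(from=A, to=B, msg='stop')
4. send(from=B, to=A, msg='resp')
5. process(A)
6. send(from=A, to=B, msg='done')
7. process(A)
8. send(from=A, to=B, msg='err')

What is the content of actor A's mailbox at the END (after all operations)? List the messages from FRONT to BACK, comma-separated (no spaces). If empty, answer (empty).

After 1 (send(from=A, to=B, msg='data')): A:[] B:[data]
After 2 (send(from=A, to=B, msg='hello')): A:[] B:[data,hello]
After 3 (send(from=A, to=B, msg='stop')): A:[] B:[data,hello,stop]
After 4 (send(from=B, to=A, msg='resp')): A:[resp] B:[data,hello,stop]
After 5 (process(A)): A:[] B:[data,hello,stop]
After 6 (send(from=A, to=B, msg='done')): A:[] B:[data,hello,stop,done]
After 7 (process(A)): A:[] B:[data,hello,stop,done]
After 8 (send(from=A, to=B, msg='err')): A:[] B:[data,hello,stop,done,err]

Answer: (empty)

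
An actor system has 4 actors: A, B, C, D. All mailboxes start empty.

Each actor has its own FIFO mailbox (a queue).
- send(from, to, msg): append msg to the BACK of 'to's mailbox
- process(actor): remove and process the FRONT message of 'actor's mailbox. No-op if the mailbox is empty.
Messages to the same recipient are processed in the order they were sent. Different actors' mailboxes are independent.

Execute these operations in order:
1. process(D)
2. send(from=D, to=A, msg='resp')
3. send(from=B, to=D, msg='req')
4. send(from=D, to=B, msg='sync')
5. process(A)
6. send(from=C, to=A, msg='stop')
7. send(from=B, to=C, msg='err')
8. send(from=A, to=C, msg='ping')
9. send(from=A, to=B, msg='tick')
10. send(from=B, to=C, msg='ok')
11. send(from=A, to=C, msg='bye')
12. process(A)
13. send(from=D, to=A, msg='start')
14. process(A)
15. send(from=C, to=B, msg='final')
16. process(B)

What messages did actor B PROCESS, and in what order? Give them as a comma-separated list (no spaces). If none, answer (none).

Answer: sync

Derivation:
After 1 (process(D)): A:[] B:[] C:[] D:[]
After 2 (send(from=D, to=A, msg='resp')): A:[resp] B:[] C:[] D:[]
After 3 (send(from=B, to=D, msg='req')): A:[resp] B:[] C:[] D:[req]
After 4 (send(from=D, to=B, msg='sync')): A:[resp] B:[sync] C:[] D:[req]
After 5 (process(A)): A:[] B:[sync] C:[] D:[req]
After 6 (send(from=C, to=A, msg='stop')): A:[stop] B:[sync] C:[] D:[req]
After 7 (send(from=B, to=C, msg='err')): A:[stop] B:[sync] C:[err] D:[req]
After 8 (send(from=A, to=C, msg='ping')): A:[stop] B:[sync] C:[err,ping] D:[req]
After 9 (send(from=A, to=B, msg='tick')): A:[stop] B:[sync,tick] C:[err,ping] D:[req]
After 10 (send(from=B, to=C, msg='ok')): A:[stop] B:[sync,tick] C:[err,ping,ok] D:[req]
After 11 (send(from=A, to=C, msg='bye')): A:[stop] B:[sync,tick] C:[err,ping,ok,bye] D:[req]
After 12 (process(A)): A:[] B:[sync,tick] C:[err,ping,ok,bye] D:[req]
After 13 (send(from=D, to=A, msg='start')): A:[start] B:[sync,tick] C:[err,ping,ok,bye] D:[req]
After 14 (process(A)): A:[] B:[sync,tick] C:[err,ping,ok,bye] D:[req]
After 15 (send(from=C, to=B, msg='final')): A:[] B:[sync,tick,final] C:[err,ping,ok,bye] D:[req]
After 16 (process(B)): A:[] B:[tick,final] C:[err,ping,ok,bye] D:[req]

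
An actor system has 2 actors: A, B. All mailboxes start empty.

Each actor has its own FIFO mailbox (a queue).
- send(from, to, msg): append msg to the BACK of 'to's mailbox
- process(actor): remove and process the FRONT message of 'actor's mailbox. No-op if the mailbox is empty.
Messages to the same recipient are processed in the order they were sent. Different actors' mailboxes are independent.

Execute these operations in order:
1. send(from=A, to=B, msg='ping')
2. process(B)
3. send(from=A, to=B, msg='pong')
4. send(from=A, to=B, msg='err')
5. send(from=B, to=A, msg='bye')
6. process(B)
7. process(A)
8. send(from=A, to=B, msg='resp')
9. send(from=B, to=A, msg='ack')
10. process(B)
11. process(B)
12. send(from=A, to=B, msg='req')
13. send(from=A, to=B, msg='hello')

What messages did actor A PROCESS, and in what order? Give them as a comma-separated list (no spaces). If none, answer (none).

After 1 (send(from=A, to=B, msg='ping')): A:[] B:[ping]
After 2 (process(B)): A:[] B:[]
After 3 (send(from=A, to=B, msg='pong')): A:[] B:[pong]
After 4 (send(from=A, to=B, msg='err')): A:[] B:[pong,err]
After 5 (send(from=B, to=A, msg='bye')): A:[bye] B:[pong,err]
After 6 (process(B)): A:[bye] B:[err]
After 7 (process(A)): A:[] B:[err]
After 8 (send(from=A, to=B, msg='resp')): A:[] B:[err,resp]
After 9 (send(from=B, to=A, msg='ack')): A:[ack] B:[err,resp]
After 10 (process(B)): A:[ack] B:[resp]
After 11 (process(B)): A:[ack] B:[]
After 12 (send(from=A, to=B, msg='req')): A:[ack] B:[req]
After 13 (send(from=A, to=B, msg='hello')): A:[ack] B:[req,hello]

Answer: bye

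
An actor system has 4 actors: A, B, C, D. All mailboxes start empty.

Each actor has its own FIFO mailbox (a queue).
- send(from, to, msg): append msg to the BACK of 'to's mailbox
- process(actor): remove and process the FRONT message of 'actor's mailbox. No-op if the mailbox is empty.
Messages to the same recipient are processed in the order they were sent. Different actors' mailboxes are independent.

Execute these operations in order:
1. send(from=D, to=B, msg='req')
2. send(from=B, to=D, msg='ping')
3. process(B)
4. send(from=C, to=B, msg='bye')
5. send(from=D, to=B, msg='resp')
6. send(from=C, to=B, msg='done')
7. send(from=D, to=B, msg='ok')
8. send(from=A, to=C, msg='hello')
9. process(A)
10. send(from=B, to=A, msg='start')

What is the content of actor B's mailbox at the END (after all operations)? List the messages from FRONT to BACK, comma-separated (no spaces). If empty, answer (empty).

After 1 (send(from=D, to=B, msg='req')): A:[] B:[req] C:[] D:[]
After 2 (send(from=B, to=D, msg='ping')): A:[] B:[req] C:[] D:[ping]
After 3 (process(B)): A:[] B:[] C:[] D:[ping]
After 4 (send(from=C, to=B, msg='bye')): A:[] B:[bye] C:[] D:[ping]
After 5 (send(from=D, to=B, msg='resp')): A:[] B:[bye,resp] C:[] D:[ping]
After 6 (send(from=C, to=B, msg='done')): A:[] B:[bye,resp,done] C:[] D:[ping]
After 7 (send(from=D, to=B, msg='ok')): A:[] B:[bye,resp,done,ok] C:[] D:[ping]
After 8 (send(from=A, to=C, msg='hello')): A:[] B:[bye,resp,done,ok] C:[hello] D:[ping]
After 9 (process(A)): A:[] B:[bye,resp,done,ok] C:[hello] D:[ping]
After 10 (send(from=B, to=A, msg='start')): A:[start] B:[bye,resp,done,ok] C:[hello] D:[ping]

Answer: bye,resp,done,ok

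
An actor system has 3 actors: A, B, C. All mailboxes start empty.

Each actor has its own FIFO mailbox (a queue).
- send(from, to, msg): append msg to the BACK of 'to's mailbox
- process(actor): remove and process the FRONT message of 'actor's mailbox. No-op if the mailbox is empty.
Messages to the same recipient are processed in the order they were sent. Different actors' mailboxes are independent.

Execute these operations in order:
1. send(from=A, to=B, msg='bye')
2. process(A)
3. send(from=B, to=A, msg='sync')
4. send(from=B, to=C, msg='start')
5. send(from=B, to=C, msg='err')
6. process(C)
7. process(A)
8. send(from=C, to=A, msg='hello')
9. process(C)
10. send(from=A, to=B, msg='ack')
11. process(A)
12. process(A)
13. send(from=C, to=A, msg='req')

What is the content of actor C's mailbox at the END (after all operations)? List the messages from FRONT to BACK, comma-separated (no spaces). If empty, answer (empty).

Answer: (empty)

Derivation:
After 1 (send(from=A, to=B, msg='bye')): A:[] B:[bye] C:[]
After 2 (process(A)): A:[] B:[bye] C:[]
After 3 (send(from=B, to=A, msg='sync')): A:[sync] B:[bye] C:[]
After 4 (send(from=B, to=C, msg='start')): A:[sync] B:[bye] C:[start]
After 5 (send(from=B, to=C, msg='err')): A:[sync] B:[bye] C:[start,err]
After 6 (process(C)): A:[sync] B:[bye] C:[err]
After 7 (process(A)): A:[] B:[bye] C:[err]
After 8 (send(from=C, to=A, msg='hello')): A:[hello] B:[bye] C:[err]
After 9 (process(C)): A:[hello] B:[bye] C:[]
After 10 (send(from=A, to=B, msg='ack')): A:[hello] B:[bye,ack] C:[]
After 11 (process(A)): A:[] B:[bye,ack] C:[]
After 12 (process(A)): A:[] B:[bye,ack] C:[]
After 13 (send(from=C, to=A, msg='req')): A:[req] B:[bye,ack] C:[]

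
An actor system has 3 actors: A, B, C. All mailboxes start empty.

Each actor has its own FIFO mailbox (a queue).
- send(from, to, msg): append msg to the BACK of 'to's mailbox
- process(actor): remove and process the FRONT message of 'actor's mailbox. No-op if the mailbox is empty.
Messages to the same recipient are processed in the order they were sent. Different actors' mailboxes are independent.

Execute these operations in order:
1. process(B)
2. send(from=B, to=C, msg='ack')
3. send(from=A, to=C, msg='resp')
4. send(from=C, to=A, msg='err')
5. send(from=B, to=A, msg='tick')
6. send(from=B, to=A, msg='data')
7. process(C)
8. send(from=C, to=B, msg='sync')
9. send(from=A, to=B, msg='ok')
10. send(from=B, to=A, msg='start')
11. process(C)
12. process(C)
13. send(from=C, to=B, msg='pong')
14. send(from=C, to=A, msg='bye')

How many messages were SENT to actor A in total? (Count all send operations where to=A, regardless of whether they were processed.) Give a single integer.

Answer: 5

Derivation:
After 1 (process(B)): A:[] B:[] C:[]
After 2 (send(from=B, to=C, msg='ack')): A:[] B:[] C:[ack]
After 3 (send(from=A, to=C, msg='resp')): A:[] B:[] C:[ack,resp]
After 4 (send(from=C, to=A, msg='err')): A:[err] B:[] C:[ack,resp]
After 5 (send(from=B, to=A, msg='tick')): A:[err,tick] B:[] C:[ack,resp]
After 6 (send(from=B, to=A, msg='data')): A:[err,tick,data] B:[] C:[ack,resp]
After 7 (process(C)): A:[err,tick,data] B:[] C:[resp]
After 8 (send(from=C, to=B, msg='sync')): A:[err,tick,data] B:[sync] C:[resp]
After 9 (send(from=A, to=B, msg='ok')): A:[err,tick,data] B:[sync,ok] C:[resp]
After 10 (send(from=B, to=A, msg='start')): A:[err,tick,data,start] B:[sync,ok] C:[resp]
After 11 (process(C)): A:[err,tick,data,start] B:[sync,ok] C:[]
After 12 (process(C)): A:[err,tick,data,start] B:[sync,ok] C:[]
After 13 (send(from=C, to=B, msg='pong')): A:[err,tick,data,start] B:[sync,ok,pong] C:[]
After 14 (send(from=C, to=A, msg='bye')): A:[err,tick,data,start,bye] B:[sync,ok,pong] C:[]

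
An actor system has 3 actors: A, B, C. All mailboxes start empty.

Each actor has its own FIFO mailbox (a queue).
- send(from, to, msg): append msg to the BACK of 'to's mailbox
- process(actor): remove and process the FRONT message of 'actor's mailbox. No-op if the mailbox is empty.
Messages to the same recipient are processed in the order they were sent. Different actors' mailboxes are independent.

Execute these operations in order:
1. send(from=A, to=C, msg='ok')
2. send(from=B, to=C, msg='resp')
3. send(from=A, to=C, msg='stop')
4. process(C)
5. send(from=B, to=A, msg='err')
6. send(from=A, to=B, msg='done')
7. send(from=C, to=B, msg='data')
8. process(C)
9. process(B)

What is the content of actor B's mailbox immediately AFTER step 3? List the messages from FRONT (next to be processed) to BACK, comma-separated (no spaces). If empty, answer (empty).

After 1 (send(from=A, to=C, msg='ok')): A:[] B:[] C:[ok]
After 2 (send(from=B, to=C, msg='resp')): A:[] B:[] C:[ok,resp]
After 3 (send(from=A, to=C, msg='stop')): A:[] B:[] C:[ok,resp,stop]

(empty)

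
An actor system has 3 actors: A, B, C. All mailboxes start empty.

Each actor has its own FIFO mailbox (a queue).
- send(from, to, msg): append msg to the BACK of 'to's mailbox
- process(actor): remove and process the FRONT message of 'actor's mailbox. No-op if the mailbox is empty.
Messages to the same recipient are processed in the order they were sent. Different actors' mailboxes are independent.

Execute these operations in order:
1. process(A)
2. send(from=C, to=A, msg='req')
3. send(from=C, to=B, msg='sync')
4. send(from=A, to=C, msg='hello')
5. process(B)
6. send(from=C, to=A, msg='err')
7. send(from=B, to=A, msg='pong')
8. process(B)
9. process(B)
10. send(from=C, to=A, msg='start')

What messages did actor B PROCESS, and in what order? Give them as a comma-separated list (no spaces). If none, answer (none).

After 1 (process(A)): A:[] B:[] C:[]
After 2 (send(from=C, to=A, msg='req')): A:[req] B:[] C:[]
After 3 (send(from=C, to=B, msg='sync')): A:[req] B:[sync] C:[]
After 4 (send(from=A, to=C, msg='hello')): A:[req] B:[sync] C:[hello]
After 5 (process(B)): A:[req] B:[] C:[hello]
After 6 (send(from=C, to=A, msg='err')): A:[req,err] B:[] C:[hello]
After 7 (send(from=B, to=A, msg='pong')): A:[req,err,pong] B:[] C:[hello]
After 8 (process(B)): A:[req,err,pong] B:[] C:[hello]
After 9 (process(B)): A:[req,err,pong] B:[] C:[hello]
After 10 (send(from=C, to=A, msg='start')): A:[req,err,pong,start] B:[] C:[hello]

Answer: sync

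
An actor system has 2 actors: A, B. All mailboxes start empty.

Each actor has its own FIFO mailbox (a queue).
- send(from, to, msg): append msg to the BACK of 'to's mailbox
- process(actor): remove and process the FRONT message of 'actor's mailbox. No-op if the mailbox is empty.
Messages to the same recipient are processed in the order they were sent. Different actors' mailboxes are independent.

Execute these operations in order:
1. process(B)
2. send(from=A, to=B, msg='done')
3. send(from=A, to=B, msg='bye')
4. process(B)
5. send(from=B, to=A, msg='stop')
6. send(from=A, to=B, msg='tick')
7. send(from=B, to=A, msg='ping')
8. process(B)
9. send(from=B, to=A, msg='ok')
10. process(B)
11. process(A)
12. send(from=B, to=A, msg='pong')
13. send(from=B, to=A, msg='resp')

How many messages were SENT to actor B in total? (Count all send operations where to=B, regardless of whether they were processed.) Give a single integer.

Answer: 3

Derivation:
After 1 (process(B)): A:[] B:[]
After 2 (send(from=A, to=B, msg='done')): A:[] B:[done]
After 3 (send(from=A, to=B, msg='bye')): A:[] B:[done,bye]
After 4 (process(B)): A:[] B:[bye]
After 5 (send(from=B, to=A, msg='stop')): A:[stop] B:[bye]
After 6 (send(from=A, to=B, msg='tick')): A:[stop] B:[bye,tick]
After 7 (send(from=B, to=A, msg='ping')): A:[stop,ping] B:[bye,tick]
After 8 (process(B)): A:[stop,ping] B:[tick]
After 9 (send(from=B, to=A, msg='ok')): A:[stop,ping,ok] B:[tick]
After 10 (process(B)): A:[stop,ping,ok] B:[]
After 11 (process(A)): A:[ping,ok] B:[]
After 12 (send(from=B, to=A, msg='pong')): A:[ping,ok,pong] B:[]
After 13 (send(from=B, to=A, msg='resp')): A:[ping,ok,pong,resp] B:[]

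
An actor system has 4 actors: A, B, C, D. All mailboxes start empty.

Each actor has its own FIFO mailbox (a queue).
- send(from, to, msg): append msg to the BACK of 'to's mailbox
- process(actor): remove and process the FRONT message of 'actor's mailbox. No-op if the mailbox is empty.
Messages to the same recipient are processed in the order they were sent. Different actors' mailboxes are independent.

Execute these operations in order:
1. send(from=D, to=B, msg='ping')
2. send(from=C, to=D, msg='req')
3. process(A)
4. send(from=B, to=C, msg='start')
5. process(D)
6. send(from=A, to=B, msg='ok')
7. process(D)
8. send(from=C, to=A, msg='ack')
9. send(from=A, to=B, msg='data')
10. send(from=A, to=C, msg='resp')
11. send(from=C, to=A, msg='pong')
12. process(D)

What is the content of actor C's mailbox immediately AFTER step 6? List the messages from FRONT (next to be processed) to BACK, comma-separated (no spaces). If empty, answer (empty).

After 1 (send(from=D, to=B, msg='ping')): A:[] B:[ping] C:[] D:[]
After 2 (send(from=C, to=D, msg='req')): A:[] B:[ping] C:[] D:[req]
After 3 (process(A)): A:[] B:[ping] C:[] D:[req]
After 4 (send(from=B, to=C, msg='start')): A:[] B:[ping] C:[start] D:[req]
After 5 (process(D)): A:[] B:[ping] C:[start] D:[]
After 6 (send(from=A, to=B, msg='ok')): A:[] B:[ping,ok] C:[start] D:[]

start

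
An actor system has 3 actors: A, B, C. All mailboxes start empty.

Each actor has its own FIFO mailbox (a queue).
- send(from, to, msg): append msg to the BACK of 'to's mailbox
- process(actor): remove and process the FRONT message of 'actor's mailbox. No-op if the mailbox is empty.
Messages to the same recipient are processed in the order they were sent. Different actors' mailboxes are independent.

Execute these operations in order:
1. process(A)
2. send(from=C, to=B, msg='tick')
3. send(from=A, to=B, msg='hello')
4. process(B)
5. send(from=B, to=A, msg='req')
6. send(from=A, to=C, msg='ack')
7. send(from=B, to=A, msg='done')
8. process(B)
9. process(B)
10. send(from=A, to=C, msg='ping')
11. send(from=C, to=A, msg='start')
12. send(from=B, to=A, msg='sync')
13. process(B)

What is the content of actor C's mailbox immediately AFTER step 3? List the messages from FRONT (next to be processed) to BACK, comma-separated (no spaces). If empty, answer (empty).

After 1 (process(A)): A:[] B:[] C:[]
After 2 (send(from=C, to=B, msg='tick')): A:[] B:[tick] C:[]
After 3 (send(from=A, to=B, msg='hello')): A:[] B:[tick,hello] C:[]

(empty)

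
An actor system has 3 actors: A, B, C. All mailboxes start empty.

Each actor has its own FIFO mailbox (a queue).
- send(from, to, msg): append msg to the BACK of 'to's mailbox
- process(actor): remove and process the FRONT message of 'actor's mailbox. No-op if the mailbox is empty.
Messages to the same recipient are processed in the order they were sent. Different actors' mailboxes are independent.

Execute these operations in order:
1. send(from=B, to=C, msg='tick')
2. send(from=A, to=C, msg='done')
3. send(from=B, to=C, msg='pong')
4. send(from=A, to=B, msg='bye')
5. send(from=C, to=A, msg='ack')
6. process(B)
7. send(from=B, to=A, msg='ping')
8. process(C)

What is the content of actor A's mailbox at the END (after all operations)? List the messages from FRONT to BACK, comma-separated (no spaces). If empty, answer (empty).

After 1 (send(from=B, to=C, msg='tick')): A:[] B:[] C:[tick]
After 2 (send(from=A, to=C, msg='done')): A:[] B:[] C:[tick,done]
After 3 (send(from=B, to=C, msg='pong')): A:[] B:[] C:[tick,done,pong]
After 4 (send(from=A, to=B, msg='bye')): A:[] B:[bye] C:[tick,done,pong]
After 5 (send(from=C, to=A, msg='ack')): A:[ack] B:[bye] C:[tick,done,pong]
After 6 (process(B)): A:[ack] B:[] C:[tick,done,pong]
After 7 (send(from=B, to=A, msg='ping')): A:[ack,ping] B:[] C:[tick,done,pong]
After 8 (process(C)): A:[ack,ping] B:[] C:[done,pong]

Answer: ack,ping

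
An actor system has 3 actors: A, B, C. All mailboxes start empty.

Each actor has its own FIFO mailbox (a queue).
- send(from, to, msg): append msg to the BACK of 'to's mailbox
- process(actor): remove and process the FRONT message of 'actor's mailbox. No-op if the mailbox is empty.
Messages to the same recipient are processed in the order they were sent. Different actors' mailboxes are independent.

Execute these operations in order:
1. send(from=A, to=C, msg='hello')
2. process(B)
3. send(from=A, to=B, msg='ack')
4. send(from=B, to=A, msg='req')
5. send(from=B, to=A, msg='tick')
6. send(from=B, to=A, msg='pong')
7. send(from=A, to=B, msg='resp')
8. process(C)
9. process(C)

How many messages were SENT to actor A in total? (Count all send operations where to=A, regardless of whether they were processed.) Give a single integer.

After 1 (send(from=A, to=C, msg='hello')): A:[] B:[] C:[hello]
After 2 (process(B)): A:[] B:[] C:[hello]
After 3 (send(from=A, to=B, msg='ack')): A:[] B:[ack] C:[hello]
After 4 (send(from=B, to=A, msg='req')): A:[req] B:[ack] C:[hello]
After 5 (send(from=B, to=A, msg='tick')): A:[req,tick] B:[ack] C:[hello]
After 6 (send(from=B, to=A, msg='pong')): A:[req,tick,pong] B:[ack] C:[hello]
After 7 (send(from=A, to=B, msg='resp')): A:[req,tick,pong] B:[ack,resp] C:[hello]
After 8 (process(C)): A:[req,tick,pong] B:[ack,resp] C:[]
After 9 (process(C)): A:[req,tick,pong] B:[ack,resp] C:[]

Answer: 3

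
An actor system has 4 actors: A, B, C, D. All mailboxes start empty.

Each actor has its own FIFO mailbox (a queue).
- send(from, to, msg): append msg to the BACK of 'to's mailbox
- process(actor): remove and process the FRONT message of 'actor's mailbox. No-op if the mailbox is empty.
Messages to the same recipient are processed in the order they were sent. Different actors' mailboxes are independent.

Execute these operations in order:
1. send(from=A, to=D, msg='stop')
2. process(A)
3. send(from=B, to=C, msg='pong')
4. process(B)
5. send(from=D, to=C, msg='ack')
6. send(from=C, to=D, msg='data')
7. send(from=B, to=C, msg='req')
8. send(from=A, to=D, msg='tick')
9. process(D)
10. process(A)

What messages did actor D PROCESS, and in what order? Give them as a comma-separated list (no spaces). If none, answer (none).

Answer: stop

Derivation:
After 1 (send(from=A, to=D, msg='stop')): A:[] B:[] C:[] D:[stop]
After 2 (process(A)): A:[] B:[] C:[] D:[stop]
After 3 (send(from=B, to=C, msg='pong')): A:[] B:[] C:[pong] D:[stop]
After 4 (process(B)): A:[] B:[] C:[pong] D:[stop]
After 5 (send(from=D, to=C, msg='ack')): A:[] B:[] C:[pong,ack] D:[stop]
After 6 (send(from=C, to=D, msg='data')): A:[] B:[] C:[pong,ack] D:[stop,data]
After 7 (send(from=B, to=C, msg='req')): A:[] B:[] C:[pong,ack,req] D:[stop,data]
After 8 (send(from=A, to=D, msg='tick')): A:[] B:[] C:[pong,ack,req] D:[stop,data,tick]
After 9 (process(D)): A:[] B:[] C:[pong,ack,req] D:[data,tick]
After 10 (process(A)): A:[] B:[] C:[pong,ack,req] D:[data,tick]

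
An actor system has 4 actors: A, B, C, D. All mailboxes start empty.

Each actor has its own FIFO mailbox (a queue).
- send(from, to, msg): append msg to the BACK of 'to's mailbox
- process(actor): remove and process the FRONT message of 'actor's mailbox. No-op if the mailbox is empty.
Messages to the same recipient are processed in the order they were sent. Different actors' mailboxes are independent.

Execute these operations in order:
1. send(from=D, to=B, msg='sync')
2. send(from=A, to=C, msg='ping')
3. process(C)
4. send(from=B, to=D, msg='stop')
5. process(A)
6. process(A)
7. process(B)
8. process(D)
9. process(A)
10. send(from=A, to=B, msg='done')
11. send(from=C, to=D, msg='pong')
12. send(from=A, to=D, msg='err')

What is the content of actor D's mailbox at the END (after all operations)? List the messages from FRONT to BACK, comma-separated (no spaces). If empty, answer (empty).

Answer: pong,err

Derivation:
After 1 (send(from=D, to=B, msg='sync')): A:[] B:[sync] C:[] D:[]
After 2 (send(from=A, to=C, msg='ping')): A:[] B:[sync] C:[ping] D:[]
After 3 (process(C)): A:[] B:[sync] C:[] D:[]
After 4 (send(from=B, to=D, msg='stop')): A:[] B:[sync] C:[] D:[stop]
After 5 (process(A)): A:[] B:[sync] C:[] D:[stop]
After 6 (process(A)): A:[] B:[sync] C:[] D:[stop]
After 7 (process(B)): A:[] B:[] C:[] D:[stop]
After 8 (process(D)): A:[] B:[] C:[] D:[]
After 9 (process(A)): A:[] B:[] C:[] D:[]
After 10 (send(from=A, to=B, msg='done')): A:[] B:[done] C:[] D:[]
After 11 (send(from=C, to=D, msg='pong')): A:[] B:[done] C:[] D:[pong]
After 12 (send(from=A, to=D, msg='err')): A:[] B:[done] C:[] D:[pong,err]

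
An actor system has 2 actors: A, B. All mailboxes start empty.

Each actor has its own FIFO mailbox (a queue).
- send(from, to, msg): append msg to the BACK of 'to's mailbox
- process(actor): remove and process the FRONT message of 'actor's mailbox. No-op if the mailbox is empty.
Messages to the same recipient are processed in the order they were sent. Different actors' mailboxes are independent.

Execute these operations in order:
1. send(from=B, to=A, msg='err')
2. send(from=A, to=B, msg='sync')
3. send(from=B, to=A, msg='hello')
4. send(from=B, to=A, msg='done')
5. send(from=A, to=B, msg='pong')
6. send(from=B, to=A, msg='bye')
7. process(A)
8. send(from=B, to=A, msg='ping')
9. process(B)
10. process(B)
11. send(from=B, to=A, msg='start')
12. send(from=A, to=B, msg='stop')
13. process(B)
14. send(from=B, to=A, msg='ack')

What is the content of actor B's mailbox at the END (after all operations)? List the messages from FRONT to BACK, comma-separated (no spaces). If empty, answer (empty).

After 1 (send(from=B, to=A, msg='err')): A:[err] B:[]
After 2 (send(from=A, to=B, msg='sync')): A:[err] B:[sync]
After 3 (send(from=B, to=A, msg='hello')): A:[err,hello] B:[sync]
After 4 (send(from=B, to=A, msg='done')): A:[err,hello,done] B:[sync]
After 5 (send(from=A, to=B, msg='pong')): A:[err,hello,done] B:[sync,pong]
After 6 (send(from=B, to=A, msg='bye')): A:[err,hello,done,bye] B:[sync,pong]
After 7 (process(A)): A:[hello,done,bye] B:[sync,pong]
After 8 (send(from=B, to=A, msg='ping')): A:[hello,done,bye,ping] B:[sync,pong]
After 9 (process(B)): A:[hello,done,bye,ping] B:[pong]
After 10 (process(B)): A:[hello,done,bye,ping] B:[]
After 11 (send(from=B, to=A, msg='start')): A:[hello,done,bye,ping,start] B:[]
After 12 (send(from=A, to=B, msg='stop')): A:[hello,done,bye,ping,start] B:[stop]
After 13 (process(B)): A:[hello,done,bye,ping,start] B:[]
After 14 (send(from=B, to=A, msg='ack')): A:[hello,done,bye,ping,start,ack] B:[]

Answer: (empty)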